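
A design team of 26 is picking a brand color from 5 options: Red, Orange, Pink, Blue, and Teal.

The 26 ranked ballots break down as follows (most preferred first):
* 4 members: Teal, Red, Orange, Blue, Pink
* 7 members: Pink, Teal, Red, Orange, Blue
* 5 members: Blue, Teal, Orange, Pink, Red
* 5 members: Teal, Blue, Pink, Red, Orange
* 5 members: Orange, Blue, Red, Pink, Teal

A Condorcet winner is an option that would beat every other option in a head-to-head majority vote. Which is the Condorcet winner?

Teal

Teal vs Red: 21–5
Teal vs Orange: 21–5
Teal vs Pink: 14–12
Teal vs Blue: 16–10
Teal beats every other option.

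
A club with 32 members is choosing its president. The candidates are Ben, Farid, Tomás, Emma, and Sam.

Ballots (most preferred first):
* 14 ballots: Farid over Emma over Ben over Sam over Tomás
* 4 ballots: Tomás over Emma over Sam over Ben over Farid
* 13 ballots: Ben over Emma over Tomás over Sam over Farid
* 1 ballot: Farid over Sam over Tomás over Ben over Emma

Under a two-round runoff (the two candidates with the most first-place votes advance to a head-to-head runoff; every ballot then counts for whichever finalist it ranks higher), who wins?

Ben

Round 1 first-place votes: Ben 13, Farid 15, Tomás 4, Emma 0, Sam 0. Farid and Ben advance.
Runoff: Farid is ranked above Ben on 15 ballots, Ben above Farid on 17.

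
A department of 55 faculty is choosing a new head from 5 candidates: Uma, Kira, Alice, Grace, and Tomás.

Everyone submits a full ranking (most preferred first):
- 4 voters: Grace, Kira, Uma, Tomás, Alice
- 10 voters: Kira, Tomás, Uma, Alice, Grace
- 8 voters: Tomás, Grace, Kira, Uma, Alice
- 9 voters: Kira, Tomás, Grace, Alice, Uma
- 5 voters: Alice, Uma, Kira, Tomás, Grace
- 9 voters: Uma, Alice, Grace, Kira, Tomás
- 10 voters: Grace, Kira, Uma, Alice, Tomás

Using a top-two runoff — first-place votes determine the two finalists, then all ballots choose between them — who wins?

Grace

Round 1 first-place votes: Uma 9, Kira 19, Alice 5, Grace 14, Tomás 8. Kira and Grace advance.
Runoff: Kira is ranked above Grace on 24 ballots, Grace above Kira on 31.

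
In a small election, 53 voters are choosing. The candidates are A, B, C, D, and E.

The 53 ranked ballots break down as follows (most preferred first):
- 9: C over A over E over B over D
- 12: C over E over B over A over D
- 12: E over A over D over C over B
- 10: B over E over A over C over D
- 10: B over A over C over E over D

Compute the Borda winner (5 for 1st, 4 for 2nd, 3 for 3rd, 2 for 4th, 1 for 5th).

E

A: 9×4 + 12×2 + 12×4 + 10×3 + 10×4 = 178
B: 9×2 + 12×3 + 12×1 + 10×5 + 10×5 = 166
C: 9×5 + 12×5 + 12×2 + 10×2 + 10×3 = 179
D: 9×1 + 12×1 + 12×3 + 10×1 + 10×1 = 77
E: 9×3 + 12×4 + 12×5 + 10×4 + 10×2 = 195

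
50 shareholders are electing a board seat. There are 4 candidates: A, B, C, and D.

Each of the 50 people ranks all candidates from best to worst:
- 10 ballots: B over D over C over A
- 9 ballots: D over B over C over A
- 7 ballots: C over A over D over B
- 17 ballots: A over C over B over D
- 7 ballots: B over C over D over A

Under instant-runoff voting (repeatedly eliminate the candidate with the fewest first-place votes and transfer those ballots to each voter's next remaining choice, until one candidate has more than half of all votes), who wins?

Round 1: A 17, B 17, C 7, D 9. C eliminated.
Round 2: A 24, B 17, D 9. D eliminated.
Round 3: A 24, B 26. B has a majority (≥26).

B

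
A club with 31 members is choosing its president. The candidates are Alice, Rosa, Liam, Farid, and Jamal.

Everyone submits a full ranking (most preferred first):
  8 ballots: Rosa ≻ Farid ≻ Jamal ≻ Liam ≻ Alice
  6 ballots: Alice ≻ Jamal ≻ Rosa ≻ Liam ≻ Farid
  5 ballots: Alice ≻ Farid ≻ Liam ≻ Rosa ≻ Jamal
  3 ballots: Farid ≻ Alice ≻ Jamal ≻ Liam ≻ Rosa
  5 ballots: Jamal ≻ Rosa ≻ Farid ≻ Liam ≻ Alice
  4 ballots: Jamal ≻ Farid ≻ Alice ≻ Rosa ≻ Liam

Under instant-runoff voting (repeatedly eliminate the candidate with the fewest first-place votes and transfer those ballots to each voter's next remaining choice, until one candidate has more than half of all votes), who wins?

Jamal

Round 1: Alice 11, Rosa 8, Liam 0, Farid 3, Jamal 9. Liam eliminated.
Round 2: Alice 11, Rosa 8, Farid 3, Jamal 9. Farid eliminated.
Round 3: Alice 14, Rosa 8, Jamal 9. Rosa eliminated.
Round 4: Alice 14, Jamal 17. Jamal has a majority (≥16).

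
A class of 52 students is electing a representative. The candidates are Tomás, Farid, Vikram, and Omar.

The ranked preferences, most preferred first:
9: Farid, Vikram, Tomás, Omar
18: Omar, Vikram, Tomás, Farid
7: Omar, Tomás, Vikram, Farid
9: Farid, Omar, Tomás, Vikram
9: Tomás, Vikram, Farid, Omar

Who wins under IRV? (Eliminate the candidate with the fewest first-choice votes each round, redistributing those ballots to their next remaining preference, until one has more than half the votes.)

Round 1: Tomás 9, Farid 18, Vikram 0, Omar 25. Vikram eliminated.
Round 2: Tomás 9, Farid 18, Omar 25. Tomás eliminated.
Round 3: Farid 27, Omar 25. Farid has a majority (≥27).

Farid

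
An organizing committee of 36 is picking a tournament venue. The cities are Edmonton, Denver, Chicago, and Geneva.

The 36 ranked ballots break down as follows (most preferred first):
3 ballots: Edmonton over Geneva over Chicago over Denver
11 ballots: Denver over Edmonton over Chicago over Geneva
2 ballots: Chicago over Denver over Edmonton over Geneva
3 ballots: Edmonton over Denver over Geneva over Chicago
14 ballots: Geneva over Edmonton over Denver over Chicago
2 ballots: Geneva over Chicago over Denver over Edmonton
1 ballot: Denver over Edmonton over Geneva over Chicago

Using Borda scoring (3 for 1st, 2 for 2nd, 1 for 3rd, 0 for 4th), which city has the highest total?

Edmonton: 3×3 + 11×2 + 2×1 + 3×3 + 14×2 + 2×0 + 1×2 = 72
Denver: 3×0 + 11×3 + 2×2 + 3×2 + 14×1 + 2×1 + 1×3 = 62
Chicago: 3×1 + 11×1 + 2×3 + 3×0 + 14×0 + 2×2 + 1×0 = 24
Geneva: 3×2 + 11×0 + 2×0 + 3×1 + 14×3 + 2×3 + 1×1 = 58

Edmonton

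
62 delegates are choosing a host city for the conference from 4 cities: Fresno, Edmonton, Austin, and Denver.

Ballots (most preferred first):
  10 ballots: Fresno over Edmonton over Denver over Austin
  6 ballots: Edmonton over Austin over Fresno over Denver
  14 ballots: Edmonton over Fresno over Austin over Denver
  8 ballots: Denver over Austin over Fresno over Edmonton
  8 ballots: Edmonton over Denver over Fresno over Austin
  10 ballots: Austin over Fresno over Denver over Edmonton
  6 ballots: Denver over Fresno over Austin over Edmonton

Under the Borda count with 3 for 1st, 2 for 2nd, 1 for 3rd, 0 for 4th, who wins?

Fresno

Fresno: 10×3 + 6×1 + 14×2 + 8×1 + 8×1 + 10×2 + 6×2 = 112
Edmonton: 10×2 + 6×3 + 14×3 + 8×0 + 8×3 + 10×0 + 6×0 = 104
Austin: 10×0 + 6×2 + 14×1 + 8×2 + 8×0 + 10×3 + 6×1 = 78
Denver: 10×1 + 6×0 + 14×0 + 8×3 + 8×2 + 10×1 + 6×3 = 78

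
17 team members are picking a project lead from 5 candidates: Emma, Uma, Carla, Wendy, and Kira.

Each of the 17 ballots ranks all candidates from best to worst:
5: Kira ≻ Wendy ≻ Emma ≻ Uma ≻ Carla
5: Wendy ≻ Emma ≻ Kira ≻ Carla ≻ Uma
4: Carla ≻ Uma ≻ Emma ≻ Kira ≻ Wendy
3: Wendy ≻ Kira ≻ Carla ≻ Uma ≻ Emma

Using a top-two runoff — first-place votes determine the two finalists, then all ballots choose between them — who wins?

Round 1 first-place votes: Emma 0, Uma 0, Carla 4, Wendy 8, Kira 5. Wendy and Kira advance.
Runoff: Wendy is ranked above Kira on 8 ballots, Kira above Wendy on 9.

Kira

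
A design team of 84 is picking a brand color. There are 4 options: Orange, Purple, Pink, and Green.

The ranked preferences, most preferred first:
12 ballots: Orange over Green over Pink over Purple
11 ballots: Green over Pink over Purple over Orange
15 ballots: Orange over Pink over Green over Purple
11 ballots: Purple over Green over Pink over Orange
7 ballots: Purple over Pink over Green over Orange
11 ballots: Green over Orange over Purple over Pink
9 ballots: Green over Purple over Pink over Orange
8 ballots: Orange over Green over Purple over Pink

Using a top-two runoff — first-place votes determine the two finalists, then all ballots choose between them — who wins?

Green

Round 1 first-place votes: Orange 35, Purple 18, Pink 0, Green 31. Orange and Green advance.
Runoff: Orange is ranked above Green on 35 ballots, Green above Orange on 49.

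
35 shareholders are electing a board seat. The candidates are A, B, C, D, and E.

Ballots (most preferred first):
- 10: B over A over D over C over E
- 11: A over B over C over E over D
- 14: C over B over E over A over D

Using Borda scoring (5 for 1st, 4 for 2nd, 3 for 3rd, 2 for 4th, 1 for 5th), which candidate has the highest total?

B

A: 10×4 + 11×5 + 14×2 = 123
B: 10×5 + 11×4 + 14×4 = 150
C: 10×2 + 11×3 + 14×5 = 123
D: 10×3 + 11×1 + 14×1 = 55
E: 10×1 + 11×2 + 14×3 = 74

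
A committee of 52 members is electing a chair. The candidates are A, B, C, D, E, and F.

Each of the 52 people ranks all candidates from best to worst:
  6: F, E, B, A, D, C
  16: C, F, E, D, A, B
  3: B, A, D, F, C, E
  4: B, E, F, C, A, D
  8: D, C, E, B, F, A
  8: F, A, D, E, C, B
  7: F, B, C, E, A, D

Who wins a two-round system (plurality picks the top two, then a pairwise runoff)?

F

Round 1 first-place votes: A 0, B 7, C 16, D 8, E 0, F 21. F and C advance.
Runoff: F is ranked above C on 28 ballots, C above F on 24.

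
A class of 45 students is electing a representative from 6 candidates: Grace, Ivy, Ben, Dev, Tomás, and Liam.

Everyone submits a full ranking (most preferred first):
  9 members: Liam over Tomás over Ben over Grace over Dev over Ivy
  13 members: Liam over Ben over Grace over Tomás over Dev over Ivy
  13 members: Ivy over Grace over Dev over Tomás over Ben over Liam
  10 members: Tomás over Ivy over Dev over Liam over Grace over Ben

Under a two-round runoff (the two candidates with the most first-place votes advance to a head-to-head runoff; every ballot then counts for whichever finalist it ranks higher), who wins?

Ivy

Round 1 first-place votes: Grace 0, Ivy 13, Ben 0, Dev 0, Tomás 10, Liam 22. Liam and Ivy advance.
Runoff: Liam is ranked above Ivy on 22 ballots, Ivy above Liam on 23.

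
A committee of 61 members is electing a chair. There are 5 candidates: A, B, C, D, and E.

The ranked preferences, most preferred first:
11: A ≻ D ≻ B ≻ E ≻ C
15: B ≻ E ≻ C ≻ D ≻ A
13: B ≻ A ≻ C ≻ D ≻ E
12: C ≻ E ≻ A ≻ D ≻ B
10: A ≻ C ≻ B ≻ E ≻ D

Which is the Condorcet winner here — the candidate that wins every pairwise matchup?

A vs B: 33–28
A vs C: 34–27
A vs D: 46–15
A vs E: 34–27
A beats every other candidate.

A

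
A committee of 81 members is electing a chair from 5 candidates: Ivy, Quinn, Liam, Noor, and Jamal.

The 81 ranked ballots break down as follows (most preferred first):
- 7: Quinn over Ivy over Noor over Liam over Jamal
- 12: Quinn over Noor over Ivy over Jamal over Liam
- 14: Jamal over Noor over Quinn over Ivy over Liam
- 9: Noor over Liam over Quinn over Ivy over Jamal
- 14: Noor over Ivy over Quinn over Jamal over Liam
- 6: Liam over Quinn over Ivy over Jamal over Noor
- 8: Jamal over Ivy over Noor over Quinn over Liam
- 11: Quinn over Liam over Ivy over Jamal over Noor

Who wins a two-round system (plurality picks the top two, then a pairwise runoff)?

Noor

Round 1 first-place votes: Ivy 0, Quinn 30, Liam 6, Noor 23, Jamal 22. Quinn and Noor advance.
Runoff: Quinn is ranked above Noor on 36 ballots, Noor above Quinn on 45.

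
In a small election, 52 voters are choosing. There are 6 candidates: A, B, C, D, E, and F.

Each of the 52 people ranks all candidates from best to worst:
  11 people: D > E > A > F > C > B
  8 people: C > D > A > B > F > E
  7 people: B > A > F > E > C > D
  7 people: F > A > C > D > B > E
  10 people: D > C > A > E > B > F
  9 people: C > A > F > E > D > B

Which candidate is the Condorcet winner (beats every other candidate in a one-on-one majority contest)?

C vs A: 27–25
C vs B: 45–7
C vs D: 31–21
C vs E: 34–18
C vs F: 27–25
C beats every other candidate.

C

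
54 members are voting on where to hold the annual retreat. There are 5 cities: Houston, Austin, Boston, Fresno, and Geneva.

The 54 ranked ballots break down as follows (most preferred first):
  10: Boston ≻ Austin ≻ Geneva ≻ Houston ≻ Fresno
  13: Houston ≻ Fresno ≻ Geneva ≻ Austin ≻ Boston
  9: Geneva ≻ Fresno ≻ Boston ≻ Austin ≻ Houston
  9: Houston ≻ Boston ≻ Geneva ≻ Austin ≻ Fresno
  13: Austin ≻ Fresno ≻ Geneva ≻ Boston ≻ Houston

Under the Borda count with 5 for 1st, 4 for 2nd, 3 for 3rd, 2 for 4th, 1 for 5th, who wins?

Geneva

Houston: 10×2 + 13×5 + 9×1 + 9×5 + 13×1 = 152
Austin: 10×4 + 13×2 + 9×2 + 9×2 + 13×5 = 167
Boston: 10×5 + 13×1 + 9×3 + 9×4 + 13×2 = 152
Fresno: 10×1 + 13×4 + 9×4 + 9×1 + 13×4 = 159
Geneva: 10×3 + 13×3 + 9×5 + 9×3 + 13×3 = 180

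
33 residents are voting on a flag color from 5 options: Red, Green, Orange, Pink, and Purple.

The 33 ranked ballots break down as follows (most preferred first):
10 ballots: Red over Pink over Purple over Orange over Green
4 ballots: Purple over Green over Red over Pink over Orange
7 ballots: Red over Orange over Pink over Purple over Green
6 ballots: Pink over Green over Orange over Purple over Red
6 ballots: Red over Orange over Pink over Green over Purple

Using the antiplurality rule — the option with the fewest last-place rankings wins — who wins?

Pink

Last-place votes: Red 6, Green 17, Orange 4, Pink 0, Purple 6.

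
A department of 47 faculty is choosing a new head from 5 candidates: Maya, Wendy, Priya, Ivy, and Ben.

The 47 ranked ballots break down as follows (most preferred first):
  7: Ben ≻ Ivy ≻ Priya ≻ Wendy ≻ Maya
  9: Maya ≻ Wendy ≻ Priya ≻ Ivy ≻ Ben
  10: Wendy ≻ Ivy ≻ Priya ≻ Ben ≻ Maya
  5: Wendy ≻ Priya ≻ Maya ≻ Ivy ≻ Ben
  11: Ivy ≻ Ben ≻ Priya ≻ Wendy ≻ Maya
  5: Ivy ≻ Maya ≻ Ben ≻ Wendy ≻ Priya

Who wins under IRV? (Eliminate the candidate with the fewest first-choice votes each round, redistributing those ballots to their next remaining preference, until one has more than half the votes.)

Round 1: Maya 9, Wendy 15, Priya 0, Ivy 16, Ben 7. Priya eliminated.
Round 2: Maya 9, Wendy 15, Ivy 16, Ben 7. Ben eliminated.
Round 3: Maya 9, Wendy 15, Ivy 23. Maya eliminated.
Round 4: Wendy 24, Ivy 23. Wendy has a majority (≥24).

Wendy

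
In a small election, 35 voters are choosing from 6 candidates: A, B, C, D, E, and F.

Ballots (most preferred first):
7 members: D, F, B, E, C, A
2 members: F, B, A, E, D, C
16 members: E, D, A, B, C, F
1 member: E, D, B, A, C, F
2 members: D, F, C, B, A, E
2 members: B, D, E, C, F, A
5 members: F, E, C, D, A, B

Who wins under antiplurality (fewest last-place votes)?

Last-place votes: A 9, B 5, C 2, D 0, E 2, F 17.

D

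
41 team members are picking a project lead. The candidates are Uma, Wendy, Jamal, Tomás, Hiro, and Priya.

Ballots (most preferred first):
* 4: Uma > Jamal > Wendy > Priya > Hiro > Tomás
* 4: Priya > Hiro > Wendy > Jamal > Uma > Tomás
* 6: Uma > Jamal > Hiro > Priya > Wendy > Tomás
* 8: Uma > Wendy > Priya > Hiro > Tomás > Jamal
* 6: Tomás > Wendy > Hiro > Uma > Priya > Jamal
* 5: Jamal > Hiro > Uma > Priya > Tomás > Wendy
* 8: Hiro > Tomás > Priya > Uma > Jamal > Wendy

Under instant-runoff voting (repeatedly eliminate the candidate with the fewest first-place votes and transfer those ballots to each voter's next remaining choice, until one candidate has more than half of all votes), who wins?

Round 1: Uma 18, Wendy 0, Jamal 5, Tomás 6, Hiro 8, Priya 4. Wendy eliminated.
Round 2: Uma 18, Jamal 5, Tomás 6, Hiro 8, Priya 4. Priya eliminated.
Round 3: Uma 18, Jamal 5, Tomás 6, Hiro 12. Jamal eliminated.
Round 4: Uma 18, Tomás 6, Hiro 17. Tomás eliminated.
Round 5: Uma 18, Hiro 23. Hiro has a majority (≥21).

Hiro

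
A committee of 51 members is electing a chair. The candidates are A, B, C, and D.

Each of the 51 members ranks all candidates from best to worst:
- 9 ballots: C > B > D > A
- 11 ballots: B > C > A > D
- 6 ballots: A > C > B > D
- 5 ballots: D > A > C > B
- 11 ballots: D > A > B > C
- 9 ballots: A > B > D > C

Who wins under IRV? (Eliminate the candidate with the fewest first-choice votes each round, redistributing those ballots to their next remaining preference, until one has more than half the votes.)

B

Round 1: A 15, B 11, C 9, D 16. C eliminated.
Round 2: A 15, B 20, D 16. A eliminated.
Round 3: B 35, D 16. B has a majority (≥26).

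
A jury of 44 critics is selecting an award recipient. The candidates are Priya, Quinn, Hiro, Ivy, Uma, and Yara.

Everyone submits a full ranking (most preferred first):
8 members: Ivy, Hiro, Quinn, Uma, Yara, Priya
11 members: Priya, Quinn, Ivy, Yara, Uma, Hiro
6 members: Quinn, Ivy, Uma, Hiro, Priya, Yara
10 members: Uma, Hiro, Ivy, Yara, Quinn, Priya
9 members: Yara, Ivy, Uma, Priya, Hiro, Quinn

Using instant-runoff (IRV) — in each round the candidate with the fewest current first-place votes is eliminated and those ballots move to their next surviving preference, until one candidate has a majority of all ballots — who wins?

Ivy

Round 1: Priya 11, Quinn 6, Hiro 0, Ivy 8, Uma 10, Yara 9. Hiro eliminated.
Round 2: Priya 11, Quinn 6, Ivy 8, Uma 10, Yara 9. Quinn eliminated.
Round 3: Priya 11, Ivy 14, Uma 10, Yara 9. Yara eliminated.
Round 4: Priya 11, Ivy 23, Uma 10. Ivy has a majority (≥23).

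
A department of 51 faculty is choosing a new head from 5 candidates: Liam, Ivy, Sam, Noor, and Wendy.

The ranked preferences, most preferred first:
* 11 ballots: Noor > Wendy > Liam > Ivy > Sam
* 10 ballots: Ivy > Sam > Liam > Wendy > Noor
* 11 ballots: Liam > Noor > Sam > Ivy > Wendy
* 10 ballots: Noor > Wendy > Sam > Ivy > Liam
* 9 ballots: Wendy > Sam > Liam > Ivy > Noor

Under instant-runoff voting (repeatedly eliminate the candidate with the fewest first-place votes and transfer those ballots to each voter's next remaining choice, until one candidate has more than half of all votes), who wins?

Liam

Round 1: Liam 11, Ivy 10, Sam 0, Noor 21, Wendy 9. Sam eliminated.
Round 2: Liam 11, Ivy 10, Noor 21, Wendy 9. Wendy eliminated.
Round 3: Liam 20, Ivy 10, Noor 21. Ivy eliminated.
Round 4: Liam 30, Noor 21. Liam has a majority (≥26).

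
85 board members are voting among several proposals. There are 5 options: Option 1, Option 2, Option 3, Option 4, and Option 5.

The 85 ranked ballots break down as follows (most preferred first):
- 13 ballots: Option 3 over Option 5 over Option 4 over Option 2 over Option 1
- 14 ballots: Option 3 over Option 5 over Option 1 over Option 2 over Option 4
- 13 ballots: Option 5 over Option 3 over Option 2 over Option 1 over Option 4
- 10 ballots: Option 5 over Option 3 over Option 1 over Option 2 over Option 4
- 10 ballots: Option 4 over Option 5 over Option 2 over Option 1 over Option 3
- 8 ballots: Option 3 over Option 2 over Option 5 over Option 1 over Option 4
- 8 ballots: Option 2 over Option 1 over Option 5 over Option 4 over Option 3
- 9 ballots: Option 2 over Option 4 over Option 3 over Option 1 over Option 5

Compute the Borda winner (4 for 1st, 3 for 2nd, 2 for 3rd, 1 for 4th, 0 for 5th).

Option 5

Option 1: 13×0 + 14×2 + 13×1 + 10×2 + 10×1 + 8×1 + 8×3 + 9×1 = 112
Option 2: 13×1 + 14×1 + 13×2 + 10×1 + 10×2 + 8×3 + 8×4 + 9×4 = 175
Option 3: 13×4 + 14×4 + 13×3 + 10×3 + 10×0 + 8×4 + 8×0 + 9×2 = 227
Option 4: 13×2 + 14×0 + 13×0 + 10×0 + 10×4 + 8×0 + 8×1 + 9×3 = 101
Option 5: 13×3 + 14×3 + 13×4 + 10×4 + 10×3 + 8×2 + 8×2 + 9×0 = 235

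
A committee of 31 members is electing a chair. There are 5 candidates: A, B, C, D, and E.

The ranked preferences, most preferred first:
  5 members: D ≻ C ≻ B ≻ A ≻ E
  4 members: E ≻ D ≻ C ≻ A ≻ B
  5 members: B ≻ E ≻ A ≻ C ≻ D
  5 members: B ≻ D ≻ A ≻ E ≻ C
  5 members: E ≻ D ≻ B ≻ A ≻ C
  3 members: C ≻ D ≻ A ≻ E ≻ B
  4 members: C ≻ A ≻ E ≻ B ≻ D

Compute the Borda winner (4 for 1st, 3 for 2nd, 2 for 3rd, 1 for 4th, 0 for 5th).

D

A: 5×1 + 4×1 + 5×2 + 5×2 + 5×1 + 3×2 + 4×3 = 52
B: 5×2 + 4×0 + 5×4 + 5×4 + 5×2 + 3×0 + 4×1 = 64
C: 5×3 + 4×2 + 5×1 + 5×0 + 5×0 + 3×4 + 4×4 = 56
D: 5×4 + 4×3 + 5×0 + 5×3 + 5×3 + 3×3 + 4×0 = 71
E: 5×0 + 4×4 + 5×3 + 5×1 + 5×4 + 3×1 + 4×2 = 67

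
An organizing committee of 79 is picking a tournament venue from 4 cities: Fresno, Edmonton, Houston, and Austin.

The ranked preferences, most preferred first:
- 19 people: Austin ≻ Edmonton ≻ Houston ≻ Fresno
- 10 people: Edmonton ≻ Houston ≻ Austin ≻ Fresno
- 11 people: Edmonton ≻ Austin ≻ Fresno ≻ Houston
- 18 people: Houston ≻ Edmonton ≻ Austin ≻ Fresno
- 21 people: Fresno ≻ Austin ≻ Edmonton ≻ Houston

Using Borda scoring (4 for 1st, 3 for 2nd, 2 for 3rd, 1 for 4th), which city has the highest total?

Edmonton

Fresno: 19×1 + 10×1 + 11×2 + 18×1 + 21×4 = 153
Edmonton: 19×3 + 10×4 + 11×4 + 18×3 + 21×2 = 237
Houston: 19×2 + 10×3 + 11×1 + 18×4 + 21×1 = 172
Austin: 19×4 + 10×2 + 11×3 + 18×2 + 21×3 = 228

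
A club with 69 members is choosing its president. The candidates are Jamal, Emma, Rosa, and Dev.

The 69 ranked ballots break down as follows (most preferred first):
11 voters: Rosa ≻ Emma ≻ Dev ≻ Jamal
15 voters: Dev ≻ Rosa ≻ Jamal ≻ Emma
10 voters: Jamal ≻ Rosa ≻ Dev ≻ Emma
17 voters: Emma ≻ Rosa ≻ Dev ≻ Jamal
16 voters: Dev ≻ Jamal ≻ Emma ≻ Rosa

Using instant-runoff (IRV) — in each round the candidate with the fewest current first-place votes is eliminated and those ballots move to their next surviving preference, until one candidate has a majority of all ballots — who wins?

Rosa

Round 1: Jamal 10, Emma 17, Rosa 11, Dev 31. Jamal eliminated.
Round 2: Emma 17, Rosa 21, Dev 31. Emma eliminated.
Round 3: Rosa 38, Dev 31. Rosa has a majority (≥35).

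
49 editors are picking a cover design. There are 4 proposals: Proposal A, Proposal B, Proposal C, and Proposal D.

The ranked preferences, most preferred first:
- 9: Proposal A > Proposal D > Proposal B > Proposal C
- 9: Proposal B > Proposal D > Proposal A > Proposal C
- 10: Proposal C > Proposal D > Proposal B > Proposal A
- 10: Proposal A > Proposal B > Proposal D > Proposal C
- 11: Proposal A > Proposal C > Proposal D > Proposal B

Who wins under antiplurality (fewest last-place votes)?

Last-place votes: Proposal A 10, Proposal B 11, Proposal C 28, Proposal D 0.

Proposal D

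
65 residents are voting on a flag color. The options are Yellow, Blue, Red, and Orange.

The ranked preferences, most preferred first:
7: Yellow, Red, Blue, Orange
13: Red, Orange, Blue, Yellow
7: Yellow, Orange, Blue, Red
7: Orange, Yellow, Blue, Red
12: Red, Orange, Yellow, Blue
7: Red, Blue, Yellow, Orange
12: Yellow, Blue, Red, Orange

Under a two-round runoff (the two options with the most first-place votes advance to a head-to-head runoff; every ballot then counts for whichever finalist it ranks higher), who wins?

Yellow

Round 1 first-place votes: Yellow 26, Blue 0, Red 32, Orange 7. Red and Yellow advance.
Runoff: Red is ranked above Yellow on 32 ballots, Yellow above Red on 33.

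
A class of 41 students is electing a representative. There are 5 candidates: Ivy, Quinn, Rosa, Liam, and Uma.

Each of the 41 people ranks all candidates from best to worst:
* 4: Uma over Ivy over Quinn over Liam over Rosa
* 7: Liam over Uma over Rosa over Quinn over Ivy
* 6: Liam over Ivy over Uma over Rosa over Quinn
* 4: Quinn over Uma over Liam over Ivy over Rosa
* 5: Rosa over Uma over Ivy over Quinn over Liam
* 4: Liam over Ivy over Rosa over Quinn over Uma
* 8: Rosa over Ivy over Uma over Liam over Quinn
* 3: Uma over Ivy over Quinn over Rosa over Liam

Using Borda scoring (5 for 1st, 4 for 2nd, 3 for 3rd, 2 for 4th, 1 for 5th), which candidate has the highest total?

Uma

Ivy: 4×4 + 7×1 + 6×4 + 4×2 + 5×3 + 4×4 + 8×4 + 3×4 = 130
Quinn: 4×3 + 7×2 + 6×1 + 4×5 + 5×2 + 4×2 + 8×1 + 3×3 = 87
Rosa: 4×1 + 7×3 + 6×2 + 4×1 + 5×5 + 4×3 + 8×5 + 3×2 = 124
Liam: 4×2 + 7×5 + 6×5 + 4×3 + 5×1 + 4×5 + 8×2 + 3×1 = 129
Uma: 4×5 + 7×4 + 6×3 + 4×4 + 5×4 + 4×1 + 8×3 + 3×5 = 145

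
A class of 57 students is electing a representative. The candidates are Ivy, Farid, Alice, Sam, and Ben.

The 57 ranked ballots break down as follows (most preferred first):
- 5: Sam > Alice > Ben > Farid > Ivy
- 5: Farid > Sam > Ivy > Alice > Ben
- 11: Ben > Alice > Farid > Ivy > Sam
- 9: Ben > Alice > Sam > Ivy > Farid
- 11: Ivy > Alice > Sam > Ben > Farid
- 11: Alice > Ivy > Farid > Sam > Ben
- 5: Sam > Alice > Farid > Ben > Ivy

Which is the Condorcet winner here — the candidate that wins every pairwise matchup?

Alice

Alice vs Ivy: 41–16
Alice vs Farid: 52–5
Alice vs Sam: 42–15
Alice vs Ben: 37–20
Alice beats every other candidate.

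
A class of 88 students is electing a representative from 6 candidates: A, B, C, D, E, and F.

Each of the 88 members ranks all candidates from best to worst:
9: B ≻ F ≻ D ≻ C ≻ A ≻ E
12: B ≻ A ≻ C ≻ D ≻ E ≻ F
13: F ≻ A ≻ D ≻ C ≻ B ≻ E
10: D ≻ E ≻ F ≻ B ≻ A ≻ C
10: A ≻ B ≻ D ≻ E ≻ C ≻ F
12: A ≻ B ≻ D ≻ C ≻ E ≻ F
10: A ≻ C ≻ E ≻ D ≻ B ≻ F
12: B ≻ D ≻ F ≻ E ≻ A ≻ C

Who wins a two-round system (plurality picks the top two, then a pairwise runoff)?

Round 1 first-place votes: A 32, B 33, C 0, D 10, E 0, F 13. B and A advance.
Runoff: B is ranked above A on 43 ballots, A above B on 45.

A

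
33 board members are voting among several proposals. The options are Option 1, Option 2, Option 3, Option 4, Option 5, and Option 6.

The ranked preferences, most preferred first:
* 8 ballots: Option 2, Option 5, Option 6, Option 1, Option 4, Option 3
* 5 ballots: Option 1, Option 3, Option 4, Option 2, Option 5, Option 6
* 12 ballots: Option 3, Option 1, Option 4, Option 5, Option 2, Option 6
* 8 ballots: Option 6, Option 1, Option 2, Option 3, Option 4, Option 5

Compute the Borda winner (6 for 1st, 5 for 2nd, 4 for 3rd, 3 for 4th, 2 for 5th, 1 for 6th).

Option 1: 8×3 + 5×6 + 12×5 + 8×5 = 154
Option 2: 8×6 + 5×3 + 12×2 + 8×4 = 119
Option 3: 8×1 + 5×5 + 12×6 + 8×3 = 129
Option 4: 8×2 + 5×4 + 12×4 + 8×2 = 100
Option 5: 8×5 + 5×2 + 12×3 + 8×1 = 94
Option 6: 8×4 + 5×1 + 12×1 + 8×6 = 97

Option 1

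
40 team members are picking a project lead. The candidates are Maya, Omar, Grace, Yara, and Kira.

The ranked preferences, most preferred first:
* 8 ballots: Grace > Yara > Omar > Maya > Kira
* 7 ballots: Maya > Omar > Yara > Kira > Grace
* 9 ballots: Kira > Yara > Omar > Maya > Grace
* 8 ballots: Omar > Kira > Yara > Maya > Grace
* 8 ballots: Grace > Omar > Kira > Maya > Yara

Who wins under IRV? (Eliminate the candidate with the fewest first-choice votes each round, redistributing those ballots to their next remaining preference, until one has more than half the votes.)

Omar

Round 1: Maya 7, Omar 8, Grace 16, Yara 0, Kira 9. Yara eliminated.
Round 2: Maya 7, Omar 8, Grace 16, Kira 9. Maya eliminated.
Round 3: Omar 15, Grace 16, Kira 9. Kira eliminated.
Round 4: Omar 24, Grace 16. Omar has a majority (≥21).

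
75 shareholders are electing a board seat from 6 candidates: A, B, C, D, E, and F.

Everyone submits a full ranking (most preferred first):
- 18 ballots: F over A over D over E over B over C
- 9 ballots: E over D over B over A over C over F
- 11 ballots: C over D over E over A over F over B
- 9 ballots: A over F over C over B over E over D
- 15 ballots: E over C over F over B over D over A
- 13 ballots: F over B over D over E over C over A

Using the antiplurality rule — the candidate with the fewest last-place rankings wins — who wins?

E

Last-place votes: A 28, B 11, C 18, D 9, E 0, F 9.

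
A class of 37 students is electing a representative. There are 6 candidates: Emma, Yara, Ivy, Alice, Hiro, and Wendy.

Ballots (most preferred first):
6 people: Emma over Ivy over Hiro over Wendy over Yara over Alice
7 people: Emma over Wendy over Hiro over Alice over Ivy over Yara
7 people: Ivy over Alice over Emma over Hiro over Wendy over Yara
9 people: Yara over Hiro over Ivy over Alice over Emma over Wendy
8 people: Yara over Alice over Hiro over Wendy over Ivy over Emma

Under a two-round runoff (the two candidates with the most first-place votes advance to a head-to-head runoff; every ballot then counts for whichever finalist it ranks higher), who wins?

Emma

Round 1 first-place votes: Emma 13, Yara 17, Ivy 7, Alice 0, Hiro 0, Wendy 0. Yara and Emma advance.
Runoff: Yara is ranked above Emma on 17 ballots, Emma above Yara on 20.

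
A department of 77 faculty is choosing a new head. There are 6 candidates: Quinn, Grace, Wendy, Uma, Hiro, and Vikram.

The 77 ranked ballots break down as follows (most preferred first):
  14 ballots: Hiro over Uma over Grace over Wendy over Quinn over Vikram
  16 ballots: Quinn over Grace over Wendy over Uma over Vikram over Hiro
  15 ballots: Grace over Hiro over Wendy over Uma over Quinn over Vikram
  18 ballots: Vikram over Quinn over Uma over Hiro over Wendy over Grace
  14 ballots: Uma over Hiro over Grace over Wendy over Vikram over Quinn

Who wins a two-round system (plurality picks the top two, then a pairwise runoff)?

Round 1 first-place votes: Quinn 16, Grace 15, Wendy 0, Uma 14, Hiro 14, Vikram 18. Vikram and Quinn advance.
Runoff: Vikram is ranked above Quinn on 32 ballots, Quinn above Vikram on 45.

Quinn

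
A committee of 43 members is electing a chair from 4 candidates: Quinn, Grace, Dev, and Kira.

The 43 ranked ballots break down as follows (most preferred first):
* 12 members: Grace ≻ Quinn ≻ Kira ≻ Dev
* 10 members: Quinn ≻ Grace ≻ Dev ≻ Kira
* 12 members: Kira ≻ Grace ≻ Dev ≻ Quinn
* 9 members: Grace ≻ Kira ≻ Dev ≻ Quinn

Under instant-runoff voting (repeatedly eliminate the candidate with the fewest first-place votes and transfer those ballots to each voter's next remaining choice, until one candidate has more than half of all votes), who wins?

Round 1: Quinn 10, Grace 21, Dev 0, Kira 12. Dev eliminated.
Round 2: Quinn 10, Grace 21, Kira 12. Quinn eliminated.
Round 3: Grace 31, Kira 12. Grace has a majority (≥22).

Grace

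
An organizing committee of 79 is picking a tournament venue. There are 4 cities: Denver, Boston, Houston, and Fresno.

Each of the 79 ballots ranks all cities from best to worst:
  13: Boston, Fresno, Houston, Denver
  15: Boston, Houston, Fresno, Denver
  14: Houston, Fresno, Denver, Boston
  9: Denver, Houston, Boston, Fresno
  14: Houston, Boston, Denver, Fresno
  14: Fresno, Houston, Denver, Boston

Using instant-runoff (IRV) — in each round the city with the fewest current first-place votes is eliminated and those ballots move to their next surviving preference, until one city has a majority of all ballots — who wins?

Round 1: Denver 9, Boston 28, Houston 28, Fresno 14. Denver eliminated.
Round 2: Boston 28, Houston 37, Fresno 14. Fresno eliminated.
Round 3: Boston 28, Houston 51. Houston has a majority (≥40).

Houston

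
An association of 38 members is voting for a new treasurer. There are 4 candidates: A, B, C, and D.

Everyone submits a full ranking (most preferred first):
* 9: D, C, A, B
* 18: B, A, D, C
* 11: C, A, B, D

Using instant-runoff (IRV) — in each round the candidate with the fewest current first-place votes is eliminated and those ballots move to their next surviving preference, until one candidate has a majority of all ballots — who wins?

C

Round 1: A 0, B 18, C 11, D 9. A eliminated.
Round 2: B 18, C 11, D 9. D eliminated.
Round 3: B 18, C 20. C has a majority (≥20).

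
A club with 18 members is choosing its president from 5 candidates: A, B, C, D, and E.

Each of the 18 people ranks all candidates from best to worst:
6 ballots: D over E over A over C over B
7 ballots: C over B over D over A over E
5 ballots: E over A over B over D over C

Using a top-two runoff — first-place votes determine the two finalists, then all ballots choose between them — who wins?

Round 1 first-place votes: A 0, B 0, C 7, D 6, E 5. C and D advance.
Runoff: C is ranked above D on 7 ballots, D above C on 11.

D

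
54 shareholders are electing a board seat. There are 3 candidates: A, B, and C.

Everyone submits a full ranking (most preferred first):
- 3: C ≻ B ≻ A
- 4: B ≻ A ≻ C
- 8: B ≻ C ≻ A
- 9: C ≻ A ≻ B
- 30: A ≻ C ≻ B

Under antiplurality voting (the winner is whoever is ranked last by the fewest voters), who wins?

Last-place votes: A 11, B 39, C 4.

C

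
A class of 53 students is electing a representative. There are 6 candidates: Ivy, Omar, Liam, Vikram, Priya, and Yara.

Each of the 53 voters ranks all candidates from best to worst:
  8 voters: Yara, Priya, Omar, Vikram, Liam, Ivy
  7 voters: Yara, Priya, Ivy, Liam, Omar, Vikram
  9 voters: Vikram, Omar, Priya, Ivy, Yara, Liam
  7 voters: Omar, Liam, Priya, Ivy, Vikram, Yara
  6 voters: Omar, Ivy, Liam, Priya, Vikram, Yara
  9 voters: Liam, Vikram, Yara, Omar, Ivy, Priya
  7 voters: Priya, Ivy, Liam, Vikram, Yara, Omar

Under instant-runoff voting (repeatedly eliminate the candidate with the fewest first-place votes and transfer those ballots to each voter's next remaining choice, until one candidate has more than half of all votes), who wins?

Round 1: Ivy 0, Omar 13, Liam 9, Vikram 9, Priya 7, Yara 15. Ivy eliminated.
Round 2: Omar 13, Liam 9, Vikram 9, Priya 7, Yara 15. Priya eliminated.
Round 3: Omar 13, Liam 16, Vikram 9, Yara 15. Vikram eliminated.
Round 4: Omar 22, Liam 16, Yara 15. Yara eliminated.
Round 5: Omar 30, Liam 23. Omar has a majority (≥27).

Omar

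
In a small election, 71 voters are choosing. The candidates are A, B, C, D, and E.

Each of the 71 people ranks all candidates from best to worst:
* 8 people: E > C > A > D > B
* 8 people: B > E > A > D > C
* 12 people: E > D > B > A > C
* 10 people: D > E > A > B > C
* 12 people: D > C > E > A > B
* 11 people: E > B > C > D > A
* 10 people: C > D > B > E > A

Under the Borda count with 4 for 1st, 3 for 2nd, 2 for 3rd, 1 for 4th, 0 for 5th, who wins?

A: 8×2 + 8×2 + 12×1 + 10×2 + 12×1 + 11×0 + 10×0 = 76
B: 8×0 + 8×4 + 12×2 + 10×1 + 12×0 + 11×3 + 10×2 = 119
C: 8×3 + 8×0 + 12×0 + 10×0 + 12×3 + 11×2 + 10×4 = 122
D: 8×1 + 8×1 + 12×3 + 10×4 + 12×4 + 11×1 + 10×3 = 181
E: 8×4 + 8×3 + 12×4 + 10×3 + 12×2 + 11×4 + 10×1 = 212

E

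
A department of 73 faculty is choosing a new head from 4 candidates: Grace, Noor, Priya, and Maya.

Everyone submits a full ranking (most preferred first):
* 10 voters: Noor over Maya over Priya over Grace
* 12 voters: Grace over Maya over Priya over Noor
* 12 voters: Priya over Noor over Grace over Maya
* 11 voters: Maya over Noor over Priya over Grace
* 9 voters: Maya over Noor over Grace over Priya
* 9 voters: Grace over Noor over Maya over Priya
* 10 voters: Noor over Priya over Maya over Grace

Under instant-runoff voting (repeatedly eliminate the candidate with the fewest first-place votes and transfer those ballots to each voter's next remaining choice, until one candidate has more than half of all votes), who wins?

Round 1: Grace 21, Noor 20, Priya 12, Maya 20. Priya eliminated.
Round 2: Grace 21, Noor 32, Maya 20. Maya eliminated.
Round 3: Grace 21, Noor 52. Noor has a majority (≥37).

Noor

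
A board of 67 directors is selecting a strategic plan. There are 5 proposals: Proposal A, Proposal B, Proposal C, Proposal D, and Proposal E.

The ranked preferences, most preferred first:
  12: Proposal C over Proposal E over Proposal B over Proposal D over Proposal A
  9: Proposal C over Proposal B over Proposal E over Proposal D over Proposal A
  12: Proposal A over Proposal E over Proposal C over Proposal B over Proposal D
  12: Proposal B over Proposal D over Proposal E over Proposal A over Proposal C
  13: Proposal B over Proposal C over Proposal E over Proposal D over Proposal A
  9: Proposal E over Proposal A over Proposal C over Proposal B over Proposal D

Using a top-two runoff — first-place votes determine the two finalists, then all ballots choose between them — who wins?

Round 1 first-place votes: Proposal A 12, Proposal B 25, Proposal C 21, Proposal D 0, Proposal E 9. Proposal B and Proposal C advance.
Runoff: Proposal B is ranked above Proposal C on 25 ballots, Proposal C above Proposal B on 42.

Proposal C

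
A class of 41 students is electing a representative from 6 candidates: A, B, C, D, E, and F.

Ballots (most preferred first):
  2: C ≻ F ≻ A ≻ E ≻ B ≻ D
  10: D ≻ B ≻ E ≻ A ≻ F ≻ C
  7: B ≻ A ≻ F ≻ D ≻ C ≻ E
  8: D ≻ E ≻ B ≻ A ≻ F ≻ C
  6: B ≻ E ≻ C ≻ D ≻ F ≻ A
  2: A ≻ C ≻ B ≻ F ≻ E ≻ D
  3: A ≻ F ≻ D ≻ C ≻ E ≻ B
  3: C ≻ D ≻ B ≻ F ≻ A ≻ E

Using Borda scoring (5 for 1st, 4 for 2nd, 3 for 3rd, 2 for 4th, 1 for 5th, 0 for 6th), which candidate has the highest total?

B

A: 2×3 + 10×2 + 7×4 + 8×2 + 6×0 + 2×5 + 3×5 + 3×1 = 98
B: 2×1 + 10×4 + 7×5 + 8×3 + 6×5 + 2×3 + 3×0 + 3×3 = 146
C: 2×5 + 10×0 + 7×1 + 8×0 + 6×3 + 2×4 + 3×2 + 3×5 = 64
D: 2×0 + 10×5 + 7×2 + 8×5 + 6×2 + 2×0 + 3×3 + 3×4 = 137
E: 2×2 + 10×3 + 7×0 + 8×4 + 6×4 + 2×1 + 3×1 + 3×0 = 95
F: 2×4 + 10×1 + 7×3 + 8×1 + 6×1 + 2×2 + 3×4 + 3×2 = 75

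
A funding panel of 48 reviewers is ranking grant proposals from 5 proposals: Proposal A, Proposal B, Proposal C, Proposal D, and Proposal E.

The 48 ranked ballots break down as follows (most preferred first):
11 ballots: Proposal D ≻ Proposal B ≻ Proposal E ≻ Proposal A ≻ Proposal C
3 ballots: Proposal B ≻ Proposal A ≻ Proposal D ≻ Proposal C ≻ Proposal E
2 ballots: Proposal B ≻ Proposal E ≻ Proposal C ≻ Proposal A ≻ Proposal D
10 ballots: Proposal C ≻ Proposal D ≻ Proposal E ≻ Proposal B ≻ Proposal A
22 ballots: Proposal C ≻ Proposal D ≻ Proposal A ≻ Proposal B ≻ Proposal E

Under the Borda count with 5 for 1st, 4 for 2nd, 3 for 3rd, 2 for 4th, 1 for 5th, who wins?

Proposal A: 11×2 + 3×4 + 2×2 + 10×1 + 22×3 = 114
Proposal B: 11×4 + 3×5 + 2×5 + 10×2 + 22×2 = 133
Proposal C: 11×1 + 3×2 + 2×3 + 10×5 + 22×5 = 183
Proposal D: 11×5 + 3×3 + 2×1 + 10×4 + 22×4 = 194
Proposal E: 11×3 + 3×1 + 2×4 + 10×3 + 22×1 = 96

Proposal D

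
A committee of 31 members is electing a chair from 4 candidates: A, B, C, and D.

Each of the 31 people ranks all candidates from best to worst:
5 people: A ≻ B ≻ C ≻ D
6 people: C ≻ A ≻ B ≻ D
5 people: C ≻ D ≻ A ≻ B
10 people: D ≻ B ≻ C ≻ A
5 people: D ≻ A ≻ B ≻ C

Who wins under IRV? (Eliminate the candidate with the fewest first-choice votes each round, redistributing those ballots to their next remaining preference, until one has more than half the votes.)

C

Round 1: A 5, B 0, C 11, D 15. B eliminated.
Round 2: A 5, C 11, D 15. A eliminated.
Round 3: C 16, D 15. C has a majority (≥16).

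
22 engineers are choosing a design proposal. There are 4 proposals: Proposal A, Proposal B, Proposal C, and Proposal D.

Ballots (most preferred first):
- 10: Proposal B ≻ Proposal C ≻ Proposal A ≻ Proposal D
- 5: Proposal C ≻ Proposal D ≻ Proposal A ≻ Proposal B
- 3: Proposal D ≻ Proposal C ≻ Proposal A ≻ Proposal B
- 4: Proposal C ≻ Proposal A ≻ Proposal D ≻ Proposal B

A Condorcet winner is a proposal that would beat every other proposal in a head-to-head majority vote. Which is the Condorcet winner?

Proposal C vs Proposal A: 22–0
Proposal C vs Proposal B: 12–10
Proposal C vs Proposal D: 19–3
Proposal C beats every other proposal.

Proposal C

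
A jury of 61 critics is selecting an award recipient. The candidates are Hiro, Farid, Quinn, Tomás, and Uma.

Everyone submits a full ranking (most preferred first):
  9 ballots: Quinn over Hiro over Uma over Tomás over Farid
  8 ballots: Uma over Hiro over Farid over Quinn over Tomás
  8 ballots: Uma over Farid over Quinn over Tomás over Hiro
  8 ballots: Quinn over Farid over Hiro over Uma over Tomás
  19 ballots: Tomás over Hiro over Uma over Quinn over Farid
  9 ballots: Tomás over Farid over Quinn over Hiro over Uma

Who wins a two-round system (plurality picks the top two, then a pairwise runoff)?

Quinn

Round 1 first-place votes: Hiro 0, Farid 0, Quinn 17, Tomás 28, Uma 16. Tomás and Quinn advance.
Runoff: Tomás is ranked above Quinn on 28 ballots, Quinn above Tomás on 33.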